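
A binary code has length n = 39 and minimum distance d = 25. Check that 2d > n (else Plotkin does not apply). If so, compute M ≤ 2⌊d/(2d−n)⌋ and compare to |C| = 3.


Plotkin bound M ≤ 4; given |C| = 3 ≤ bound (satisfied).

Check applicability: 2d = 50, n = 39.
2d − n = 11 > 0, so Plotkin applies.
Compute d/(2d−n) = 25/11 ≈ 2.2727.
⌊d/(2d−n)⌋ = 2.
Plotkin bound: M ≤ 2·2 = 4.
Given |C| = 3, check: satisfied.
This |C| is below the Plotkin bound.


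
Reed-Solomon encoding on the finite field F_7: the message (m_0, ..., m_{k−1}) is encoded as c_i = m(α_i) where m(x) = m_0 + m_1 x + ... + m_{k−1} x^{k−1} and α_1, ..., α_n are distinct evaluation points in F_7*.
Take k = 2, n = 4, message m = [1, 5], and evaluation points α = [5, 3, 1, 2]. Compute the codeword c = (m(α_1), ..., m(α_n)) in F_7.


c = [5, 2, 6, 4]

Message polynomial: m(x) = 1 + 5·x (mod 7).
For each evaluation point α_i, compute m(α_i) mod 7:
  α_1 = 5: Horner steps 5 → 5, so m(5) = 5.
  α_2 = 3: Horner steps 5 → 2, so m(3) = 2.
  α_3 = 1: Horner steps 5 → 6, so m(1) = 6.
  α_4 = 2: Horner steps 5 → 4, so m(2) = 4.
Codeword c = [5, 2, 6, 4] ∈ F_7^4.


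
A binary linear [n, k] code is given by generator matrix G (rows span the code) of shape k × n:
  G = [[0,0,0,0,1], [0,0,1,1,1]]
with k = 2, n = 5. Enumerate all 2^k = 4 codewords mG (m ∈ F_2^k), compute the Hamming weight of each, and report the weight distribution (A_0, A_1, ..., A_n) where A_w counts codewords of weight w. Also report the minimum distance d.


Weight distribution: A_0 = 1, A_1 = 1, A_2 = 1, A_3 = 1. Minimum distance d = 1.

Enumerate all 2^2 = 4 messages m ∈ F_2^2.
For each, compute codeword c = mG in F_2^5, then tally its weight.
  m = 00 → c = 00000, weight = 0.
  m = 10 → c = 00001, weight = 1.
  m = 01 → c = 00111, weight = 3.
  m = 11 → c = 00110, weight = 2.
Tally weights:
  weight 0: 1 codewords.
  weight 1: 1 codewords.
  weight 2: 1 codewords.
  weight 3: 1 codewords.
Minimum distance d = smallest w > 0 with A_w > 0 = 1.
Sanity: Σ A_w = 4 = 2^2 = 4 ✓.


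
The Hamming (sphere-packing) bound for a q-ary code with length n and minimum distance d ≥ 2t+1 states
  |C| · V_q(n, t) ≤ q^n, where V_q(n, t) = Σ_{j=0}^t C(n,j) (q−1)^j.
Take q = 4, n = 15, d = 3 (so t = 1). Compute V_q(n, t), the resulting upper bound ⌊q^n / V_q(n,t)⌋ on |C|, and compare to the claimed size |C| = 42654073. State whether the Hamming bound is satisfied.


V_q(n, t) = 46, q^n = 1073741824, Hamming bound = 23342213, |C| = 42654073 > bound (violated).

Step 1: Compute V_q(n, t) = Σ_{j=0}^1 C(n, j) (q−1)^j.
  j = 0: C(15,0)·(3)^0 = 1·1 = 1.
  j = 1: C(15,1)·(3)^1 = 15·3 = 45.
  V_q(n, t) = 1 + 45 = 46.
Step 2: q^n = 4^15 = 1073741824.
Step 3: Hamming bound ⌊q^n / V_q(n,t)⌋ = ⌊1073741824/46⌋ = 23342213.
Step 4: Compare |C| = 42654073 to 23342213: violated.
The claimed |C| lies above the Hamming bound, so no 4-ary code of length 15 with d ≥ 3 can have 42654073 codewords.


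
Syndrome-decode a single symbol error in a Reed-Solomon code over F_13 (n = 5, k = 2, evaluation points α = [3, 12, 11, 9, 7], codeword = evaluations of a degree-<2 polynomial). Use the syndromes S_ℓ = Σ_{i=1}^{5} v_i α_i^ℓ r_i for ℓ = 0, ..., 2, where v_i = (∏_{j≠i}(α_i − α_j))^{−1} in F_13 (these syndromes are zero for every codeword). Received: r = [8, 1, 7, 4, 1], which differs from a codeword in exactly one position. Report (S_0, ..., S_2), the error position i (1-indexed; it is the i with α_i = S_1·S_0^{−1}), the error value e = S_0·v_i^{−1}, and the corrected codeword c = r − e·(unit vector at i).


S = (5, 8, 5), error at position 2, error magnitude e = 12, c = [8, 2, 7, 4, 1].

Step 1: column multipliers v_i = (∏_{j≠i}(α_i − α_j))^{−1} mod 13.
  i = 1 (α = 3): (3−12)(3−11)(3−9)(3−7) = (−9)·(−8)·(−6)·(−4) = 1728 ≡ 12, so v_1 = 12^{−1} = 12 (mod 13).
  i = 2 (α = 12): (12−3)(12−11)(12−9)(12−7) = 9·1·3·5 = 135 ≡ 5, so v_2 = 5^{−1} = 8 (mod 13).
  i = 3 (α = 11): (11−3)(11−12)(11−9)(11−7) = 8·(−1)·2·4 = −64 ≡ 1, so v_3 = 1^{−1} = 1 (mod 13).
  i = 4 (α = 9): (9−3)(9−12)(9−11)(9−7) = 6·(−3)·(−2)·2 = 72 ≡ 7, so v_4 = 7^{−1} = 2 (mod 13).
  i = 5 (α = 7): (7−3)(7−12)(7−11)(7−9) = 4·(−5)·(−4)·(−2) = −160 ≡ 9, so v_5 = 9^{−1} = 3 (mod 13).
  v = [12, 8, 1, 2, 3].
Step 2: syndromes of r = [8, 1, 7, 4, 1] (all sums mod 13).
  S_0 = Σ v_i r_i = 12·8 + 8·1 + 1·7 + 2·4 + 3·1 = 122 ≡ 5.
  S_1 = Σ v_i α_i r_i = 12·3·8 + 8·12·1 + 1·11·7 + 2·9·4 + 3·7·1 = 554 ≡ 8.
  α_i^2 mod 13 = [9, 1, 4, 3, 10].
  S_2 = Σ v_i α_i^2 r_i = 12·9·8 + 8·1·1 + 1·4·7 + 2·3·4 + 3·10·1 = 954 ≡ 5.
  S = (5, 8, 5) ≠ 0, so r is not a codeword (an error is present).
Step 3: locate the error. For a single error e at position i, S_ℓ = v_i·e·α_i^ℓ, so α_err = S_1/S_0.
  S_0^{−1} = 5^{−1} = 8 (mod 13), so α_err = 8·8 = 64 ≡ 12 = α_2. Error position i = 2.
  Consistency check: S_2/S_1 = 5·5 = 25 ≡ 12 = α_err ✓ (single-error assumption holds).
Step 4: error magnitude e = S_0/v_2 = S_0·∏_{j≠2}(α_2 − α_j) = 5·5 = 25 ≡ 12 (mod 13).
Step 5: correct position 2: c_2 = r_2 − e = 1 − 12 ≡ 2 (mod 13). Hence c = [8, 2, 7, 4, 1].
  Check: interpolating c through the α_i gives m(x) = 10 + 8·x (degree < 2) with m(α_i) = c_i for every i, so c is indeed a codeword.


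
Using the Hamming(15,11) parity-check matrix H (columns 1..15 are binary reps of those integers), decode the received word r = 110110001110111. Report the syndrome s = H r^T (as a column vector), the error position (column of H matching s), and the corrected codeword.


s = (0, 1, 1, 0)^T, error position = 6, corrected codeword c = 110111001110111

Compute s = H r^T mod 2 one row at a time:
  s_1 = 0 + 1 + 1 + 1 + 0 + 1 + 1 + 1 = 6 ≡ 0 (mod 2).
  s_2 = 1 + 1 + 0 + 0 + 0 + 1 + 1 + 1 = 5 ≡ 1 (mod 2).
  s_3 = 1 + 0 + 0 + 0 + 1 + 1 + 1 + 1 = 5 ≡ 1 (mod 2).
  s_4 = 1 + 0 + 1 + 0 + 1 + 1 + 1 + 1 = 6 ≡ 0 (mod 2).
s = (0, 1, 1, 0)^T — this equals column 6 of H (binary 0110), so error is at position 6.
Correct: flip bit 6 of r = 110110001110111 to get c = 110111001110111.


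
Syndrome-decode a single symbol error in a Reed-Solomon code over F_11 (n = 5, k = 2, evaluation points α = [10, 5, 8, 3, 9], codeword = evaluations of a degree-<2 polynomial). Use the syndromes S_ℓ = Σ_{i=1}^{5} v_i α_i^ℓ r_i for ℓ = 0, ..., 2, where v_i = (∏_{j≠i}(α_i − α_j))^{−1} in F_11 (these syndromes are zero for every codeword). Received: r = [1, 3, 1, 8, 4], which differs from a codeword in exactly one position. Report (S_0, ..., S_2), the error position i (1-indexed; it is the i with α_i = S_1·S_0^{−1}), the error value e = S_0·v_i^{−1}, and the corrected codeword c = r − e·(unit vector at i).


S = (4, 7, 4), error at position 1, error magnitude e = 5, c = [7, 3, 1, 8, 4].

Step 1: column multipliers v_i = (∏_{j≠i}(α_i − α_j))^{−1} mod 11.
  i = 1 (α = 10): (10−5)(10−8)(10−3)(10−9) = 5·2·7·1 = 70 ≡ 4, so v_1 = 4^{−1} = 3 (mod 11).
  i = 2 (α = 5): (5−10)(5−8)(5−3)(5−9) = (−5)·(−3)·2·(−4) = −120 ≡ 1, so v_2 = 1^{−1} = 1 (mod 11).
  i = 3 (α = 8): (8−10)(8−5)(8−3)(8−9) = (−2)·3·5·(−1) = 30 ≡ 8, so v_3 = 8^{−1} = 7 (mod 11).
  i = 4 (α = 3): (3−10)(3−5)(3−8)(3−9) = (−7)·(−2)·(−5)·(−6) = 420 ≡ 2, so v_4 = 2^{−1} = 6 (mod 11).
  i = 5 (α = 9): (9−10)(9−5)(9−8)(9−3) = (−1)·4·1·6 = −24 ≡ 9, so v_5 = 9^{−1} = 5 (mod 11).
  v = [3, 1, 7, 6, 5].
Step 2: syndromes of r = [1, 3, 1, 8, 4] (all sums mod 11).
  S_0 = Σ v_i r_i = 3·1 + 1·3 + 7·1 + 6·8 + 5·4 = 81 ≡ 4.
  S_1 = Σ v_i α_i r_i = 3·10·1 + 1·5·3 + 7·8·1 + 6·3·8 + 5·9·4 = 425 ≡ 7.
  α_i^2 mod 11 = [1, 3, 9, 9, 4].
  S_2 = Σ v_i α_i^2 r_i = 3·1·1 + 1·3·3 + 7·9·1 + 6·9·8 + 5·4·4 = 587 ≡ 4.
  S = (4, 7, 4) ≠ 0, so r is not a codeword (an error is present).
Step 3: locate the error. For a single error e at position i, S_ℓ = v_i·e·α_i^ℓ, so α_err = S_1/S_0.
  S_0^{−1} = 4^{−1} = 3 (mod 11), so α_err = 7·3 = 21 ≡ 10 = α_1. Error position i = 1.
  Consistency check: S_2/S_1 = 4·8 = 32 ≡ 10 = α_err ✓ (single-error assumption holds).
Step 4: error magnitude e = S_0/v_1 = S_0·∏_{j≠1}(α_1 − α_j) = 4·4 = 16 ≡ 5 (mod 11).
Step 5: correct position 1: c_1 = r_1 − e = 1 − 5 ≡ 7 (mod 11). Hence c = [7, 3, 1, 8, 4].
  Check: interpolating c through the α_i gives m(x) = 10 + 3·x (degree < 2) with m(α_i) = c_i for every i, so c is indeed a codeword.


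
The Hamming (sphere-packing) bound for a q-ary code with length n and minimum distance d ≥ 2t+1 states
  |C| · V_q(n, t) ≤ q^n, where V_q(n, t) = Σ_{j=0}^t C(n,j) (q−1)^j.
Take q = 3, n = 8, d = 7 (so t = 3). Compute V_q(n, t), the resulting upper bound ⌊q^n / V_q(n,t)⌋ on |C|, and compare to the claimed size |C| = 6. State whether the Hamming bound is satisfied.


V_q(n, t) = 577, q^n = 6561, Hamming bound = 11, |C| = 6 ≤ bound (satisfied).

Step 1: Compute V_q(n, t) = Σ_{j=0}^3 C(n, j) (q−1)^j.
  j = 0: C(8,0)·(2)^0 = 1·1 = 1.
  j = 1: C(8,1)·(2)^1 = 8·2 = 16.
  j = 2: C(8,2)·(2)^2 = 28·4 = 112.
  j = 3: C(8,3)·(2)^3 = 56·8 = 448.
  V_q(n, t) = 1 + 16 + 112 + 448 = 577.
Step 2: q^n = 3^8 = 6561.
Step 3: Hamming bound ⌊q^n / V_q(n,t)⌋ = ⌊6561/577⌋ = 11.
Step 4: Compare |C| = 6 to 11: satisfied.
The claimed |C| lies below the Hamming bound.


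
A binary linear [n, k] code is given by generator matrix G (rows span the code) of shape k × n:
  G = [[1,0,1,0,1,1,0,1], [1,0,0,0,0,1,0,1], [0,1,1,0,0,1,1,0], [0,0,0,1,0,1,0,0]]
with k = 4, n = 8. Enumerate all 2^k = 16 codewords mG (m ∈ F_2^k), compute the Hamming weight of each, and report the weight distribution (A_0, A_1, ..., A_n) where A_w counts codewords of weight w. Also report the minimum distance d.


Weight distribution: A_0 = 1, A_2 = 2, A_3 = 2, A_4 = 5, A_5 = 4, A_7 = 2. Minimum distance d = 2.

Enumerate all 2^4 = 16 messages m ∈ F_2^4.
For each, compute codeword c = mG in F_2^8, then tally its weight.
  m = 0000 → c = 00000000, weight = 0.
  m = 1000 → c = 10101101, weight = 5.
  m = 0100 → c = 10000101, weight = 3.
  m = 1100 → c = 00101000, weight = 2.
  m = 0010 → c = 01100110, weight = 4.
  m = 1010 → c = 11001011, weight = 5.
  m = 0110 → c = 11100011, weight = 5.
  m = 1110 → c = 01001110, weight = 4.
  m = 0001 → c = 00010100, weight = 2.
  m = 1001 → c = 10111001, weight = 5.
  m = 0101 → c = 10010001, weight = 3.
  m = 1101 → c = 00111100, weight = 4.
  m = 0011 → c = 01110010, weight = 4.
  m = 1011 → c = 11011111, weight = 7.
  m = 0111 → c = 11110111, weight = 7.
  m = 1111 → c = 01011010, weight = 4.
Tally weights:
  weight 0: 1 codewords.
  weight 2: 2 codewords.
  weight 3: 2 codewords.
  weight 4: 5 codewords.
  weight 5: 4 codewords.
  weight 7: 2 codewords.
Minimum distance d = smallest w > 0 with A_w > 0 = 2.
Sanity: Σ A_w = 16 = 2^4 = 16 ✓.


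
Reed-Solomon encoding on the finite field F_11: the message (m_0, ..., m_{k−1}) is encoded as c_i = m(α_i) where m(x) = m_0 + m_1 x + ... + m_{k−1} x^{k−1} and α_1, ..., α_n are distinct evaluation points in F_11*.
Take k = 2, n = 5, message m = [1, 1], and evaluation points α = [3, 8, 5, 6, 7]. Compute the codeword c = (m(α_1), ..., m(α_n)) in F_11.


c = [4, 9, 6, 7, 8]

Message polynomial: m(x) = 1 + 1·x (mod 11).
For each evaluation point α_i, compute m(α_i) mod 11:
  α_1 = 3: Horner steps 1 → 4, so m(3) = 4.
  α_2 = 8: Horner steps 1 → 9, so m(8) = 9.
  α_3 = 5: Horner steps 1 → 6, so m(5) = 6.
  α_4 = 6: Horner steps 1 → 7, so m(6) = 7.
  α_5 = 7: Horner steps 1 → 8, so m(7) = 8.
Codeword c = [4, 9, 6, 7, 8] ∈ F_11^5.


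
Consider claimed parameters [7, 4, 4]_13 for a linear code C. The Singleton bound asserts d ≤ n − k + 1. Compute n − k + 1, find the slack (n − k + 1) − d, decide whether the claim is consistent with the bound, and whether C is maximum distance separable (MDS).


Singleton RHS = n − k + 1 = 4, slack = 0, bound satisfied, MDS.

Singleton bound: d ≤ n − k + 1.
Here n = 7, k = 4, so n − k + 1 = 4.
Given d = 4, check d ≤ 4: YES.
Slack = (n − k + 1) − d = 0.
The code is MDS (slack = 0).
Description: the claimed parameters are [7, 4, 4]_13; such a code would be MDS (meets Singleton bound).


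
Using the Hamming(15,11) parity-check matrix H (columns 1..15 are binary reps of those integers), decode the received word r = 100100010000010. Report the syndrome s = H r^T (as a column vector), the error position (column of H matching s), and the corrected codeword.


s = (0, 0, 1, 1)^T, error position = 3, corrected codeword c = 101100010000010

Compute s = H r^T mod 2 one row at a time:
  s_1 = 1 + 0 + 0 + 0 + 0 + 0 + 1 + 0 = 2 ≡ 0 (mod 2).
  s_2 = 1 + 0 + 0 + 0 + 0 + 0 + 1 + 0 = 2 ≡ 0 (mod 2).
  s_3 = 0 + 0 + 0 + 0 + 0 + 0 + 1 + 0 = 1 ≡ 1 (mod 2).
  s_4 = 1 + 0 + 0 + 0 + 0 + 0 + 0 + 0 = 1 ≡ 1 (mod 2).
s = (0, 0, 1, 1)^T — this equals column 3 of H (binary 0011), so error is at position 3.
Correct: flip bit 3 of r = 100100010000010 to get c = 101100010000010.


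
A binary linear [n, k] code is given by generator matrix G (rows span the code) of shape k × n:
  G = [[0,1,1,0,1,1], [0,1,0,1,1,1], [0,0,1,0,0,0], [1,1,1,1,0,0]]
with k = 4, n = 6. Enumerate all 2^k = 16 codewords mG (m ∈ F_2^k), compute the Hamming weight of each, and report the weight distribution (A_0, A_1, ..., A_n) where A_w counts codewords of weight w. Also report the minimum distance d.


Weight distribution: A_0 = 1, A_1 = 2, A_2 = 2, A_3 = 4, A_4 = 5, A_5 = 2. Minimum distance d = 1.

Enumerate all 2^4 = 16 messages m ∈ F_2^4.
For each, compute codeword c = mG in F_2^6, then tally its weight.
  m = 0000 → c = 000000, weight = 0.
  m = 1000 → c = 011011, weight = 4.
  m = 0100 → c = 010111, weight = 4.
  m = 1100 → c = 001100, weight = 2.
  m = 0010 → c = 001000, weight = 1.
  m = 1010 → c = 010011, weight = 3.
  m = 0110 → c = 011111, weight = 5.
  m = 1110 → c = 000100, weight = 1.
  m = 0001 → c = 111100, weight = 4.
  m = 1001 → c = 100111, weight = 4.
  m = 0101 → c = 101011, weight = 4.
  m = 1101 → c = 110000, weight = 2.
  m = 0011 → c = 110100, weight = 3.
  m = 1011 → c = 101111, weight = 5.
  m = 0111 → c = 100011, weight = 3.
  m = 1111 → c = 111000, weight = 3.
Tally weights:
  weight 0: 1 codewords.
  weight 1: 2 codewords.
  weight 2: 2 codewords.
  weight 3: 4 codewords.
  weight 4: 5 codewords.
  weight 5: 2 codewords.
Minimum distance d = smallest w > 0 with A_w > 0 = 1.
Sanity: Σ A_w = 16 = 2^4 = 16 ✓.


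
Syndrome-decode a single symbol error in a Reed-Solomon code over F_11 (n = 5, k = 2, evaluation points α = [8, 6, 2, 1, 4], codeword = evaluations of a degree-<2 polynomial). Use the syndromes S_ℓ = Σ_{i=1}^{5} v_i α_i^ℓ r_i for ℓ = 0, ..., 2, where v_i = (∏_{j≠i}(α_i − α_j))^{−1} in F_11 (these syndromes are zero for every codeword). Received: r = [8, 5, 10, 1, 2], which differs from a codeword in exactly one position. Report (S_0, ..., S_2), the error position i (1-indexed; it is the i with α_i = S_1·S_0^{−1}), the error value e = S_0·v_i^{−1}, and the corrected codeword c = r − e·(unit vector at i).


S = (7, 7, 7), error at position 4, error magnitude e = 9, c = [8, 5, 10, 3, 2].

Step 1: column multipliers v_i = (∏_{j≠i}(α_i − α_j))^{−1} mod 11.
  i = 1 (α = 8): (8−6)(8−2)(8−1)(8−4) = 2·6·7·4 = 336 ≡ 6, so v_1 = 6^{−1} = 2 (mod 11).
  i = 2 (α = 6): (6−8)(6−2)(6−1)(6−4) = (−2)·4·5·2 = −80 ≡ 8, so v_2 = 8^{−1} = 7 (mod 11).
  i = 3 (α = 2): (2−8)(2−6)(2−1)(2−4) = (−6)·(−4)·1·(−2) = −48 ≡ 7, so v_3 = 7^{−1} = 8 (mod 11).
  i = 4 (α = 1): (1−8)(1−6)(1−2)(1−4) = (−7)·(−5)·(−1)·(−3) = 105 ≡ 6, so v_4 = 6^{−1} = 2 (mod 11).
  i = 5 (α = 4): (4−8)(4−6)(4−2)(4−1) = (−4)·(−2)·2·3 = 48 ≡ 4, so v_5 = 4^{−1} = 3 (mod 11).
  v = [2, 7, 8, 2, 3].
Step 2: syndromes of r = [8, 5, 10, 1, 2] (all sums mod 11).
  S_0 = Σ v_i r_i = 2·8 + 7·5 + 8·10 + 2·1 + 3·2 = 139 ≡ 7.
  S_1 = Σ v_i α_i r_i = 2·8·8 + 7·6·5 + 8·2·10 + 2·1·1 + 3·4·2 = 524 ≡ 7.
  α_i^2 mod 11 = [9, 3, 4, 1, 5].
  S_2 = Σ v_i α_i^2 r_i = 2·9·8 + 7·3·5 + 8·4·10 + 2·1·1 + 3·5·2 = 601 ≡ 7.
  S = (7, 7, 7) ≠ 0, so r is not a codeword (an error is present).
Step 3: locate the error. For a single error e at position i, S_ℓ = v_i·e·α_i^ℓ, so α_err = S_1/S_0.
  S_0^{−1} = 7^{−1} = 8 (mod 11), so α_err = 7·8 = 56 ≡ 1 = α_4. Error position i = 4.
  Consistency check: S_2/S_1 = 7·8 = 56 ≡ 1 = α_err ✓ (single-error assumption holds).
Step 4: error magnitude e = S_0/v_4 = S_0·∏_{j≠4}(α_4 − α_j) = 7·6 = 42 ≡ 9 (mod 11).
Step 5: correct position 4: c_4 = r_4 − e = 1 − 9 ≡ 3 (mod 11). Hence c = [8, 5, 10, 3, 2].
  Check: interpolating c through the α_i gives m(x) = 7 + 7·x (degree < 2) with m(α_i) = c_i for every i, so c is indeed a codeword.


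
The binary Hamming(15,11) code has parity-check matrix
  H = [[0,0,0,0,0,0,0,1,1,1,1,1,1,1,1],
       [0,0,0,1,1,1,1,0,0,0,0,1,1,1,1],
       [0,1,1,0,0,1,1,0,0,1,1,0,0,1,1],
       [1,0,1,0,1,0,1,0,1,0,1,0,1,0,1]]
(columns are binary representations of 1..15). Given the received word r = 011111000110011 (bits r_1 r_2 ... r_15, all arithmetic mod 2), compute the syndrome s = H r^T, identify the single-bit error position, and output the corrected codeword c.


s = (0, 1, 1, 0)^T, error position = 6, corrected codeword c = 011110000110011

Compute s = H r^T mod 2 one row at a time:
  s_1 = 0 + 0 + 1 + 1 + 0 + 0 + 1 + 1 = 4 ≡ 0 (mod 2).
  s_2 = 1 + 1 + 1 + 0 + 0 + 0 + 1 + 1 = 5 ≡ 1 (mod 2).
  s_3 = 1 + 1 + 1 + 0 + 1 + 1 + 1 + 1 = 7 ≡ 1 (mod 2).
  s_4 = 0 + 1 + 1 + 0 + 0 + 1 + 0 + 1 = 4 ≡ 0 (mod 2).
s = (0, 1, 1, 0)^T — this equals column 6 of H (binary 0110), so error is at position 6.
Correct: flip bit 6 of r = 011111000110011 to get c = 011110000110011.


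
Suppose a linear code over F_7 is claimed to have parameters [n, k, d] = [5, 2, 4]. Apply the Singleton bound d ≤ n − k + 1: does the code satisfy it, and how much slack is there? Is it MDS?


Singleton RHS = n − k + 1 = 4, slack = 0, bound satisfied, MDS.

Singleton bound: d ≤ n − k + 1.
Here n = 5, k = 2, so n − k + 1 = 4.
Given d = 4, check d ≤ 4: YES.
Slack = (n − k + 1) − d = 0.
The code is MDS (slack = 0).
Description: the claimed parameters are [5, 2, 4]_7; such a code would be MDS (meets Singleton bound).


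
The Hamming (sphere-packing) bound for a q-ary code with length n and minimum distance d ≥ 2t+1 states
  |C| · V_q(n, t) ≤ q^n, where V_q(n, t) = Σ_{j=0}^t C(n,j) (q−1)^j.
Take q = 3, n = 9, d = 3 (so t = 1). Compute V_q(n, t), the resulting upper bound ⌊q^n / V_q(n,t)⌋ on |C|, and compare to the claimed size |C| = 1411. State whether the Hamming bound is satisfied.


V_q(n, t) = 19, q^n = 19683, Hamming bound = 1035, |C| = 1411 > bound (violated).

Step 1: Compute V_q(n, t) = Σ_{j=0}^1 C(n, j) (q−1)^j.
  j = 0: C(9,0)·(2)^0 = 1·1 = 1.
  j = 1: C(9,1)·(2)^1 = 9·2 = 18.
  V_q(n, t) = 1 + 18 = 19.
Step 2: q^n = 3^9 = 19683.
Step 3: Hamming bound ⌊q^n / V_q(n,t)⌋ = ⌊19683/19⌋ = 1035.
Step 4: Compare |C| = 1411 to 1035: violated.
The claimed |C| lies above the Hamming bound, so no 3-ary code of length 9 with d ≥ 3 can have 1411 codewords.


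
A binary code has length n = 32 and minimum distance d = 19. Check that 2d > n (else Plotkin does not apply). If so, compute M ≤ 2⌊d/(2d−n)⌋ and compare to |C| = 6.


Plotkin bound M ≤ 6; given |C| = 6 ≤ bound (satisfied).

Check applicability: 2d = 38, n = 32.
2d − n = 6 > 0, so Plotkin applies.
Compute d/(2d−n) = 19/6 ≈ 3.1667.
⌊d/(2d−n)⌋ = 3.
Plotkin bound: M ≤ 2·3 = 6.
Given |C| = 6, check: satisfied.
This |C| is at the Plotkin bound.


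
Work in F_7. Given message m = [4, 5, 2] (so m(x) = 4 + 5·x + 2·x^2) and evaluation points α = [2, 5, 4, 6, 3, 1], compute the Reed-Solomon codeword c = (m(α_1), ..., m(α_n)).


c = [1, 2, 0, 1, 2, 4]

Message polynomial: m(x) = 4 + 5·x + 2·x^2 (mod 7).
For each evaluation point α_i, compute m(α_i) mod 7:
  α_1 = 2: Horner steps 2 → 2 → 1, so m(2) = 1.
  α_2 = 5: Horner steps 2 → 1 → 2, so m(5) = 2.
  α_3 = 4: Horner steps 2 → 6 → 0, so m(4) = 0.
  α_4 = 6: Horner steps 2 → 3 → 1, so m(6) = 1.
  α_5 = 3: Horner steps 2 → 4 → 2, so m(3) = 2.
  α_6 = 1: Horner steps 2 → 0 → 4, so m(1) = 4.
Codeword c = [1, 2, 0, 1, 2, 4] ∈ F_7^6.


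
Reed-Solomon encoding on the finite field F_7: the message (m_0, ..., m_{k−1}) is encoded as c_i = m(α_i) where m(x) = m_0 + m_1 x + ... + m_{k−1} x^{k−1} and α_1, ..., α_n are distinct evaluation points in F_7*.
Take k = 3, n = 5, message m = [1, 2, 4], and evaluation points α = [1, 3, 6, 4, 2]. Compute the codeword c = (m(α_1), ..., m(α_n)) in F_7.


c = [0, 1, 3, 3, 0]

Message polynomial: m(x) = 1 + 2·x + 4·x^2 (mod 7).
For each evaluation point α_i, compute m(α_i) mod 7:
  α_1 = 1: Horner steps 4 → 6 → 0, so m(1) = 0.
  α_2 = 3: Horner steps 4 → 0 → 1, so m(3) = 1.
  α_3 = 6: Horner steps 4 → 5 → 3, so m(6) = 3.
  α_4 = 4: Horner steps 4 → 4 → 3, so m(4) = 3.
  α_5 = 2: Horner steps 4 → 3 → 0, so m(2) = 0.
Codeword c = [0, 1, 3, 3, 0] ∈ F_7^5.


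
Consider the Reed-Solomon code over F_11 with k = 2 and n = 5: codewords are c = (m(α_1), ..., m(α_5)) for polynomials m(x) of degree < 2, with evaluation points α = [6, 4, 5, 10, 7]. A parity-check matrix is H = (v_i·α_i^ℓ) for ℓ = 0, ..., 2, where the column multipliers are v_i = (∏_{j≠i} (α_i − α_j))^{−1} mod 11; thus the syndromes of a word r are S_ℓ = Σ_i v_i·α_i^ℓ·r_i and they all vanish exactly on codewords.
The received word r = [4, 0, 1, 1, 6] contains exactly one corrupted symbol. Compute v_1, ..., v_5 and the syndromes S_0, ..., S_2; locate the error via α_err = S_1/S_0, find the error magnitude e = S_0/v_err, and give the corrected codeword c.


S = (10, 6, 8), error at position 3, error magnitude e = 10, c = [4, 0, 2, 1, 6].

Step 1: column multipliers v_i = (∏_{j≠i}(α_i − α_j))^{−1} mod 11.
  i = 1 (α = 6): (6−4)(6−5)(6−10)(6−7) = 2·1·(−4)·(−1) = 8 ≡ 8, so v_1 = 8^{−1} = 7 (mod 11).
  i = 2 (α = 4): (4−6)(4−5)(4−10)(4−7) = (−2)·(−1)·(−6)·(−3) = 36 ≡ 3, so v_2 = 3^{−1} = 4 (mod 11).
  i = 3 (α = 5): (5−6)(5−4)(5−10)(5−7) = (−1)·1·(−5)·(−2) = −10 ≡ 1, so v_3 = 1^{−1} = 1 (mod 11).
  i = 4 (α = 10): (10−6)(10−4)(10−5)(10−7) = 4·6·5·3 = 360 ≡ 8, so v_4 = 8^{−1} = 7 (mod 11).
  i = 5 (α = 7): (7−6)(7−4)(7−5)(7−10) = 1·3·2·(−3) = −18 ≡ 4, so v_5 = 4^{−1} = 3 (mod 11).
  v = [7, 4, 1, 7, 3].
Step 2: syndromes of r = [4, 0, 1, 1, 6] (all sums mod 11).
  S_0 = Σ v_i r_i = 7·4 + 4·0 + 1·1 + 7·1 + 3·6 = 54 ≡ 10.
  S_1 = Σ v_i α_i r_i = 7·6·4 + 4·4·0 + 1·5·1 + 7·10·1 + 3·7·6 = 369 ≡ 6.
  α_i^2 mod 11 = [3, 5, 3, 1, 5].
  S_2 = Σ v_i α_i^2 r_i = 7·3·4 + 4·5·0 + 1·3·1 + 7·1·1 + 3·5·6 = 184 ≡ 8.
  S = (10, 6, 8) ≠ 0, so r is not a codeword (an error is present).
Step 3: locate the error. For a single error e at position i, S_ℓ = v_i·e·α_i^ℓ, so α_err = S_1/S_0.
  S_0^{−1} = 10^{−1} = 10 (mod 11), so α_err = 6·10 = 60 ≡ 5 = α_3. Error position i = 3.
  Consistency check: S_2/S_1 = 8·2 = 16 ≡ 5 = α_err ✓ (single-error assumption holds).
Step 4: error magnitude e = S_0/v_3 = S_0·∏_{j≠3}(α_3 − α_j) = 10·1 = 10 ≡ 10 (mod 11).
Step 5: correct position 3: c_3 = r_3 − e = 1 − 10 ≡ 2 (mod 11). Hence c = [4, 0, 2, 1, 6].
  Check: interpolating c through the α_i gives m(x) = 3 + 2·x (degree < 2) with m(α_i) = c_i for every i, so c is indeed a codeword.


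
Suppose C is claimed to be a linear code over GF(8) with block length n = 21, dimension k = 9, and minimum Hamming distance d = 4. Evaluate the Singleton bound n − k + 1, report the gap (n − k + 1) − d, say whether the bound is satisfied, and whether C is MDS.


Singleton RHS = n − k + 1 = 13, slack = 9, bound satisfied, not MDS.

Singleton bound: d ≤ n − k + 1.
Here n = 21, k = 9, so n − k + 1 = 13.
Given d = 4, check d ≤ 13: YES.
Slack = (n − k + 1) − d = 9.
The code is NOT MDS (slack = 9 > 0).
Description: the claimed parameters are [21, 9, 4]_8; such a code would be non-MDS.


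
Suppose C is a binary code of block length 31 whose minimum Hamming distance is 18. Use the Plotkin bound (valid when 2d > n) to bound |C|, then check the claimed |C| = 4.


Plotkin bound M ≤ 6; given |C| = 4 ≤ bound (satisfied).

Check applicability: 2d = 36, n = 31.
2d − n = 5 > 0, so Plotkin applies.
Compute d/(2d−n) = 18/5 ≈ 3.6000.
⌊d/(2d−n)⌋ = 3.
Plotkin bound: M ≤ 2·3 = 6.
Given |C| = 4, check: satisfied.
This |C| is below the Plotkin bound.


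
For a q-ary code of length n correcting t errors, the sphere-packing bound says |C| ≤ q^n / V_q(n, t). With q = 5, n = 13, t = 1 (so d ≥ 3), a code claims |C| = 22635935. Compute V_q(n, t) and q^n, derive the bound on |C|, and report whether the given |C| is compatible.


V_q(n, t) = 53, q^n = 1220703125, Hamming bound = 23032134, |C| = 22635935 ≤ bound (satisfied).

Step 1: Compute V_q(n, t) = Σ_{j=0}^1 C(n, j) (q−1)^j.
  j = 0: C(13,0)·(4)^0 = 1·1 = 1.
  j = 1: C(13,1)·(4)^1 = 13·4 = 52.
  V_q(n, t) = 1 + 52 = 53.
Step 2: q^n = 5^13 = 1220703125.
Step 3: Hamming bound ⌊q^n / V_q(n,t)⌋ = ⌊1220703125/53⌋ = 23032134.
Step 4: Compare |C| = 22635935 to 23032134: satisfied.
The claimed |C| lies below the Hamming bound.


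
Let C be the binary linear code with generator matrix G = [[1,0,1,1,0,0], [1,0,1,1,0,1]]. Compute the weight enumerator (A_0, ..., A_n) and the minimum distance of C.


Weight distribution: A_0 = 1, A_1 = 1, A_3 = 1, A_4 = 1. Minimum distance d = 1.

Enumerate all 2^2 = 4 messages m ∈ F_2^2.
For each, compute codeword c = mG in F_2^6, then tally its weight.
  m = 00 → c = 000000, weight = 0.
  m = 10 → c = 101100, weight = 3.
  m = 01 → c = 101101, weight = 4.
  m = 11 → c = 000001, weight = 1.
Tally weights:
  weight 0: 1 codewords.
  weight 1: 1 codewords.
  weight 3: 1 codewords.
  weight 4: 1 codewords.
Minimum distance d = smallest w > 0 with A_w > 0 = 1.
Sanity: Σ A_w = 4 = 2^2 = 4 ✓.


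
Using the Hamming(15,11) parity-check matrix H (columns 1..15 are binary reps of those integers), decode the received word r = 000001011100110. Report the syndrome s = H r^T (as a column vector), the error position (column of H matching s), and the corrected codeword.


s = (1, 1, 1, 0)^T, error position = 14, corrected codeword c = 000001011100100

Compute s = H r^T mod 2 one row at a time:
  s_1 = 1 + 1 + 1 + 0 + 0 + 1 + 1 + 0 = 5 ≡ 1 (mod 2).
  s_2 = 0 + 0 + 1 + 0 + 0 + 1 + 1 + 0 = 3 ≡ 1 (mod 2).
  s_3 = 0 + 0 + 1 + 0 + 1 + 0 + 1 + 0 = 3 ≡ 1 (mod 2).
  s_4 = 0 + 0 + 0 + 0 + 1 + 0 + 1 + 0 = 2 ≡ 0 (mod 2).
s = (1, 1, 1, 0)^T — this equals column 14 of H (binary 1110), so error is at position 14.
Correct: flip bit 14 of r = 000001011100110 to get c = 000001011100100.


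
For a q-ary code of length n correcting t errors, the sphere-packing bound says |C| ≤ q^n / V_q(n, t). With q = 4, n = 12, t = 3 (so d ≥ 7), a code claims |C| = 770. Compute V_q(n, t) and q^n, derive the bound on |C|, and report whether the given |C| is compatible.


V_q(n, t) = 6571, q^n = 16777216, Hamming bound = 2553, |C| = 770 ≤ bound (satisfied).

Step 1: Compute V_q(n, t) = Σ_{j=0}^3 C(n, j) (q−1)^j.
  j = 0: C(12,0)·(3)^0 = 1·1 = 1.
  j = 1: C(12,1)·(3)^1 = 12·3 = 36.
  j = 2: C(12,2)·(3)^2 = 66·9 = 594.
  j = 3: C(12,3)·(3)^3 = 220·27 = 5940.
  V_q(n, t) = 1 + 36 + 594 + 5940 = 6571.
Step 2: q^n = 4^12 = 16777216.
Step 3: Hamming bound ⌊q^n / V_q(n,t)⌋ = ⌊16777216/6571⌋ = 2553.
Step 4: Compare |C| = 770 to 2553: satisfied.
The claimed |C| lies below the Hamming bound.


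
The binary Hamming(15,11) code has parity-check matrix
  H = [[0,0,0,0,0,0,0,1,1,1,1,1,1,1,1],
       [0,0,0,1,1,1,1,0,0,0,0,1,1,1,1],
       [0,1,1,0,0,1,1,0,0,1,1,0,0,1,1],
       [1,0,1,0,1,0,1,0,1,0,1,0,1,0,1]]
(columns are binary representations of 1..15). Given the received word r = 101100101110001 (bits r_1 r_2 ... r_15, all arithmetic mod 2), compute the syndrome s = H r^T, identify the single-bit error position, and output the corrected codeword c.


s = (0, 1, 1, 0)^T, error position = 6, corrected codeword c = 101101101110001

Compute s = H r^T mod 2 one row at a time:
  s_1 = 0 + 1 + 1 + 1 + 0 + 0 + 0 + 1 = 4 ≡ 0 (mod 2).
  s_2 = 1 + 0 + 0 + 1 + 0 + 0 + 0 + 1 = 3 ≡ 1 (mod 2).
  s_3 = 0 + 1 + 0 + 1 + 1 + 1 + 0 + 1 = 5 ≡ 1 (mod 2).
  s_4 = 1 + 1 + 0 + 1 + 1 + 1 + 0 + 1 = 6 ≡ 0 (mod 2).
s = (0, 1, 1, 0)^T — this equals column 6 of H (binary 0110), so error is at position 6.
Correct: flip bit 6 of r = 101100101110001 to get c = 101101101110001.


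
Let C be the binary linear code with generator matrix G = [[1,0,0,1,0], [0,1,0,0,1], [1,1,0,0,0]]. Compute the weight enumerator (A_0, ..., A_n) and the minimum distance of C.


Weight distribution: A_0 = 1, A_2 = 6, A_4 = 1. Minimum distance d = 2.

Enumerate all 2^3 = 8 messages m ∈ F_2^3.
For each, compute codeword c = mG in F_2^5, then tally its weight.
  m = 000 → c = 00000, weight = 0.
  m = 100 → c = 10010, weight = 2.
  m = 010 → c = 01001, weight = 2.
  m = 110 → c = 11011, weight = 4.
  m = 001 → c = 11000, weight = 2.
  m = 101 → c = 01010, weight = 2.
  m = 011 → c = 10001, weight = 2.
  m = 111 → c = 00011, weight = 2.
Tally weights:
  weight 0: 1 codewords.
  weight 2: 6 codewords.
  weight 4: 1 codewords.
Minimum distance d = smallest w > 0 with A_w > 0 = 2.
Sanity: Σ A_w = 8 = 2^3 = 8 ✓.


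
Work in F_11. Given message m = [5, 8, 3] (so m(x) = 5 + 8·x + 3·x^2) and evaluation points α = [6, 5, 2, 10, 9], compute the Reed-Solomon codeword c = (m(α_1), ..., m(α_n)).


c = [7, 10, 0, 0, 1]

Message polynomial: m(x) = 5 + 8·x + 3·x^2 (mod 11).
For each evaluation point α_i, compute m(α_i) mod 11:
  α_1 = 6: Horner steps 3 → 4 → 7, so m(6) = 7.
  α_2 = 5: Horner steps 3 → 1 → 10, so m(5) = 10.
  α_3 = 2: Horner steps 3 → 3 → 0, so m(2) = 0.
  α_4 = 10: Horner steps 3 → 5 → 0, so m(10) = 0.
  α_5 = 9: Horner steps 3 → 2 → 1, so m(9) = 1.
Codeword c = [7, 10, 0, 0, 1] ∈ F_11^5.


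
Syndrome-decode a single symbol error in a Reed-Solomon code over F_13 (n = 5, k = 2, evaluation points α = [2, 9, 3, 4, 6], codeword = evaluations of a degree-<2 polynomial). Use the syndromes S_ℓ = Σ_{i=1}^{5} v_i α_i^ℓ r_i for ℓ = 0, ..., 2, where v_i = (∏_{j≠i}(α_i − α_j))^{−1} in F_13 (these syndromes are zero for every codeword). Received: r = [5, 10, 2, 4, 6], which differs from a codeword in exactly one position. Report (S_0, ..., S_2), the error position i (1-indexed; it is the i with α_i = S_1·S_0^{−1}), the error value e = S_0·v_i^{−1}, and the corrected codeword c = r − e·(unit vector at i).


S = (10, 1, 4), error at position 4, error magnitude e = 5, c = [5, 10, 2, 12, 6].

Step 1: column multipliers v_i = (∏_{j≠i}(α_i − α_j))^{−1} mod 13.
  i = 1 (α = 2): (2−9)(2−3)(2−4)(2−6) = (−7)·(−1)·(−2)·(−4) = 56 ≡ 4, so v_1 = 4^{−1} = 10 (mod 13).
  i = 2 (α = 9): (9−2)(9−3)(9−4)(9−6) = 7·6·5·3 = 630 ≡ 6, so v_2 = 6^{−1} = 11 (mod 13).
  i = 3 (α = 3): (3−2)(3−9)(3−4)(3−6) = 1·(−6)·(−1)·(−3) = −18 ≡ 8, so v_3 = 8^{−1} = 5 (mod 13).
  i = 4 (α = 4): (4−2)(4−9)(4−3)(4−6) = 2·(−5)·1·(−2) = 20 ≡ 7, so v_4 = 7^{−1} = 2 (mod 13).
  i = 5 (α = 6): (6−2)(6−9)(6−3)(6−4) = 4·(−3)·3·2 = −72 ≡ 6, so v_5 = 6^{−1} = 11 (mod 13).
  v = [10, 11, 5, 2, 11].
Step 2: syndromes of r = [5, 10, 2, 4, 6] (all sums mod 13).
  S_0 = Σ v_i r_i = 10·5 + 11·10 + 5·2 + 2·4 + 11·6 = 244 ≡ 10.
  S_1 = Σ v_i α_i r_i = 10·2·5 + 11·9·10 + 5·3·2 + 2·4·4 + 11·6·6 = 1548 ≡ 1.
  α_i^2 mod 13 = [4, 3, 9, 3, 10].
  S_2 = Σ v_i α_i^2 r_i = 10·4·5 + 11·3·10 + 5·9·2 + 2·3·4 + 11·10·6 = 1304 ≡ 4.
  S = (10, 1, 4) ≠ 0, so r is not a codeword (an error is present).
Step 3: locate the error. For a single error e at position i, S_ℓ = v_i·e·α_i^ℓ, so α_err = S_1/S_0.
  S_0^{−1} = 10^{−1} = 4 (mod 13), so α_err = 1·4 = 4 ≡ 4 = α_4. Error position i = 4.
  Consistency check: S_2/S_1 = 4·1 = 4 ≡ 4 = α_err ✓ (single-error assumption holds).
Step 4: error magnitude e = S_0/v_4 = S_0·∏_{j≠4}(α_4 − α_j) = 10·7 = 70 ≡ 5 (mod 13).
Step 5: correct position 4: c_4 = r_4 − e = 4 − 5 ≡ 12 (mod 13). Hence c = [5, 10, 2, 12, 6].
  Check: interpolating c through the α_i gives m(x) = 11 + 10·x (degree < 2) with m(α_i) = c_i for every i, so c is indeed a codeword.


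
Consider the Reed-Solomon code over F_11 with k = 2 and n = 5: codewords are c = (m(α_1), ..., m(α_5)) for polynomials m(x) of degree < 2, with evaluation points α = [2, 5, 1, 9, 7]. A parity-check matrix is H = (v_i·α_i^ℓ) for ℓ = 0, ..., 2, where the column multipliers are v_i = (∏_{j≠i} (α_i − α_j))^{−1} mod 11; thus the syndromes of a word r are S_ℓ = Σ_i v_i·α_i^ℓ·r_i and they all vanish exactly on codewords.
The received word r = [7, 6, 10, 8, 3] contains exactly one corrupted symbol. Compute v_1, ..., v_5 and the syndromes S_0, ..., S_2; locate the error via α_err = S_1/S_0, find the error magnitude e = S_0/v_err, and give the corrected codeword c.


S = (1, 5, 3), error at position 2, error magnitude e = 8, c = [7, 9, 10, 8, 3].

Step 1: column multipliers v_i = (∏_{j≠i}(α_i − α_j))^{−1} mod 11.
  i = 1 (α = 2): (2−5)(2−1)(2−9)(2−7) = (−3)·1·(−7)·(−5) = −105 ≡ 5, so v_1 = 5^{−1} = 9 (mod 11).
  i = 2 (α = 5): (5−2)(5−1)(5−9)(5−7) = 3·4·(−4)·(−2) = 96 ≡ 8, so v_2 = 8^{−1} = 7 (mod 11).
  i = 3 (α = 1): (1−2)(1−5)(1−9)(1−7) = (−1)·(−4)·(−8)·(−6) = 192 ≡ 5, so v_3 = 5^{−1} = 9 (mod 11).
  i = 4 (α = 9): (9−2)(9−5)(9−1)(9−7) = 7·4·8·2 = 448 ≡ 8, so v_4 = 8^{−1} = 7 (mod 11).
  i = 5 (α = 7): (7−2)(7−5)(7−1)(7−9) = 5·2·6·(−2) = −120 ≡ 1, so v_5 = 1^{−1} = 1 (mod 11).
  v = [9, 7, 9, 7, 1].
Step 2: syndromes of r = [7, 6, 10, 8, 3] (all sums mod 11).
  S_0 = Σ v_i r_i = 9·7 + 7·6 + 9·10 + 7·8 + 1·3 = 254 ≡ 1.
  S_1 = Σ v_i α_i r_i = 9·2·7 + 7·5·6 + 9·1·10 + 7·9·8 + 1·7·3 = 951 ≡ 5.
  α_i^2 mod 11 = [4, 3, 1, 4, 5].
  S_2 = Σ v_i α_i^2 r_i = 9·4·7 + 7·3·6 + 9·1·10 + 7·4·8 + 1·5·3 = 707 ≡ 3.
  S = (1, 5, 3) ≠ 0, so r is not a codeword (an error is present).
Step 3: locate the error. For a single error e at position i, S_ℓ = v_i·e·α_i^ℓ, so α_err = S_1/S_0.
  S_0^{−1} = 1^{−1} = 1 (mod 11), so α_err = 5·1 = 5 ≡ 5 = α_2. Error position i = 2.
  Consistency check: S_2/S_1 = 3·9 = 27 ≡ 5 = α_err ✓ (single-error assumption holds).
Step 4: error magnitude e = S_0/v_2 = S_0·∏_{j≠2}(α_2 − α_j) = 1·8 = 8 ≡ 8 (mod 11).
Step 5: correct position 2: c_2 = r_2 − e = 6 − 8 ≡ 9 (mod 11). Hence c = [7, 9, 10, 8, 3].
  Check: interpolating c through the α_i gives m(x) = 2 + 8·x (degree < 2) with m(α_i) = c_i for every i, so c is indeed a codeword.


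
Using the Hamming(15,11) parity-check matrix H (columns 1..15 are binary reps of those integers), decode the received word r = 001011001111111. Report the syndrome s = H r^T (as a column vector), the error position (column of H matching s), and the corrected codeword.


s = (1, 0, 0, 0)^T, error position = 8, corrected codeword c = 001011011111111

Compute s = H r^T mod 2 one row at a time:
  s_1 = 0 + 1 + 1 + 1 + 1 + 1 + 1 + 1 = 7 ≡ 1 (mod 2).
  s_2 = 0 + 1 + 1 + 0 + 1 + 1 + 1 + 1 = 6 ≡ 0 (mod 2).
  s_3 = 0 + 1 + 1 + 0 + 1 + 1 + 1 + 1 = 6 ≡ 0 (mod 2).
  s_4 = 0 + 1 + 1 + 0 + 1 + 1 + 1 + 1 = 6 ≡ 0 (mod 2).
s = (1, 0, 0, 0)^T — this equals column 8 of H (binary 1000), so error is at position 8.
Correct: flip bit 8 of r = 001011001111111 to get c = 001011011111111.


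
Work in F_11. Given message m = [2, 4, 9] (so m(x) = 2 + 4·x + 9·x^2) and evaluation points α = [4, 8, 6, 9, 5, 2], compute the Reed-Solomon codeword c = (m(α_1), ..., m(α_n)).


c = [8, 5, 9, 8, 5, 2]

Message polynomial: m(x) = 2 + 4·x + 9·x^2 (mod 11).
For each evaluation point α_i, compute m(α_i) mod 11:
  α_1 = 4: Horner steps 9 → 7 → 8, so m(4) = 8.
  α_2 = 8: Horner steps 9 → 10 → 5, so m(8) = 5.
  α_3 = 6: Horner steps 9 → 3 → 9, so m(6) = 9.
  α_4 = 9: Horner steps 9 → 8 → 8, so m(9) = 8.
  α_5 = 5: Horner steps 9 → 5 → 5, so m(5) = 5.
  α_6 = 2: Horner steps 9 → 0 → 2, so m(2) = 2.
Codeword c = [8, 5, 9, 8, 5, 2] ∈ F_11^6.


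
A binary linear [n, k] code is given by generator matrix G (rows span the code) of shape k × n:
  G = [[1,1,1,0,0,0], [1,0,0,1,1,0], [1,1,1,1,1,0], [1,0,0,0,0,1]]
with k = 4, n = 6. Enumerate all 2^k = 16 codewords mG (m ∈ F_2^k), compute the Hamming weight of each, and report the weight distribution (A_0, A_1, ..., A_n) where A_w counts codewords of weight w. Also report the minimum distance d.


Weight distribution: A_0 = 1, A_1 = 2, A_2 = 3, A_3 = 4, A_4 = 3, A_5 = 2, A_6 = 1. Minimum distance d = 1.

Enumerate all 2^4 = 16 messages m ∈ F_2^4.
For each, compute codeword c = mG in F_2^6, then tally its weight.
  m = 0000 → c = 000000, weight = 0.
  m = 1000 → c = 111000, weight = 3.
  m = 0100 → c = 100110, weight = 3.
  m = 1100 → c = 011110, weight = 4.
  m = 0010 → c = 111110, weight = 5.
  m = 1010 → c = 000110, weight = 2.
  m = 0110 → c = 011000, weight = 2.
  m = 1110 → c = 100000, weight = 1.
  m = 0001 → c = 100001, weight = 2.
  m = 1001 → c = 011001, weight = 3.
  m = 0101 → c = 000111, weight = 3.
  m = 1101 → c = 111111, weight = 6.
  m = 0011 → c = 011111, weight = 5.
  m = 1011 → c = 100111, weight = 4.
  m = 0111 → c = 111001, weight = 4.
  m = 1111 → c = 000001, weight = 1.
Tally weights:
  weight 0: 1 codewords.
  weight 1: 2 codewords.
  weight 2: 3 codewords.
  weight 3: 4 codewords.
  weight 4: 3 codewords.
  weight 5: 2 codewords.
  weight 6: 1 codewords.
Minimum distance d = smallest w > 0 with A_w > 0 = 1.
Sanity: Σ A_w = 16 = 2^4 = 16 ✓.


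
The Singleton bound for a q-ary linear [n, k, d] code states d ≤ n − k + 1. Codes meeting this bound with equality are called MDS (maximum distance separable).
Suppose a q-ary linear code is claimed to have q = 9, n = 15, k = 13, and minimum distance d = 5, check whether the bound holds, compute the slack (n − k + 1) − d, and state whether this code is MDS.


Singleton RHS = n − k + 1 = 3, slack = -2, bound violated (no such code; not MDS).

Singleton bound: d ≤ n − k + 1.
Here n = 15, k = 13, so n − k + 1 = 3.
Given d = 5, check d ≤ 3: NO.
Slack = (n − k + 1) − d = -2.
The slack is negative: d = 5 exceeds n − k + 1 = 3 by 2, so the Singleton bound is violated and no linear [15, 13, 5]_9 code can exist. In particular it is not MDS (MDS requires d = n − k + 1 exactly).
Description: the claimed parameters are [15, 13, 5]_9; such a code would be impossible (violates the Singleton bound).


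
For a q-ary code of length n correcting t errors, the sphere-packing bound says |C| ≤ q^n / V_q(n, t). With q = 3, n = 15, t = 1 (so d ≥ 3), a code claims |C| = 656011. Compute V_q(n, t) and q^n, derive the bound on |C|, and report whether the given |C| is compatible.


V_q(n, t) = 31, q^n = 14348907, Hamming bound = 462867, |C| = 656011 > bound (violated).

Step 1: Compute V_q(n, t) = Σ_{j=0}^1 C(n, j) (q−1)^j.
  j = 0: C(15,0)·(2)^0 = 1·1 = 1.
  j = 1: C(15,1)·(2)^1 = 15·2 = 30.
  V_q(n, t) = 1 + 30 = 31.
Step 2: q^n = 3^15 = 14348907.
Step 3: Hamming bound ⌊q^n / V_q(n,t)⌋ = ⌊14348907/31⌋ = 462867.
Step 4: Compare |C| = 656011 to 462867: violated.
The claimed |C| lies above the Hamming bound, so no 3-ary code of length 15 with d ≥ 3 can have 656011 codewords.
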